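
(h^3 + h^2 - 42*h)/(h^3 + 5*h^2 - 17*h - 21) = h*(h - 6)/(h^2 - 2*h - 3)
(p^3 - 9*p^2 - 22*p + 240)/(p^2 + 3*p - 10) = (p^2 - 14*p + 48)/(p - 2)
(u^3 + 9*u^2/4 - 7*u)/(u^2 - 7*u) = (u^2 + 9*u/4 - 7)/(u - 7)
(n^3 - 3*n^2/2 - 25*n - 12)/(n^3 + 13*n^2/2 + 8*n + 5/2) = (n^2 - 2*n - 24)/(n^2 + 6*n + 5)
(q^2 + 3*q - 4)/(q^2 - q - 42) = (-q^2 - 3*q + 4)/(-q^2 + q + 42)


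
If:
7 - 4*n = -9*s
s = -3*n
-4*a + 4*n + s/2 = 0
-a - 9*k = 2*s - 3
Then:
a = 35/248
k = 1045/2232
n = 7/31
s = -21/31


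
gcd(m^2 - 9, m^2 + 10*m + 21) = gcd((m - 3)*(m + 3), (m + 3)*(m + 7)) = m + 3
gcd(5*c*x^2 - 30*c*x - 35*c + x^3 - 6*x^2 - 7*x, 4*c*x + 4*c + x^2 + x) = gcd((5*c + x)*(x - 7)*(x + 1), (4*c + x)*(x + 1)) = x + 1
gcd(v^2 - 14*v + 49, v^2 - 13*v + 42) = v - 7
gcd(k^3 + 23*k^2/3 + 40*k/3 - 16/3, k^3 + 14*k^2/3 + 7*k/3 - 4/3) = k^2 + 11*k/3 - 4/3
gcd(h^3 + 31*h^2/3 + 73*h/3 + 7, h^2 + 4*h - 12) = 1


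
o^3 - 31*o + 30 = (o - 5)*(o - 1)*(o + 6)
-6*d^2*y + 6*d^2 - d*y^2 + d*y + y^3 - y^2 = (-3*d + y)*(2*d + y)*(y - 1)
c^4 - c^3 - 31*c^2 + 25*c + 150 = (c - 5)*(c - 3)*(c + 2)*(c + 5)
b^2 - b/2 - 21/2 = (b - 7/2)*(b + 3)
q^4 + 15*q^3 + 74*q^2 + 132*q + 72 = (q + 1)*(q + 2)*(q + 6)^2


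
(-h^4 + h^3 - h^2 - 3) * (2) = -2*h^4 + 2*h^3 - 2*h^2 - 6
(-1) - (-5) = 4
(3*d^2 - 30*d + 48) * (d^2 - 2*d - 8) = 3*d^4 - 36*d^3 + 84*d^2 + 144*d - 384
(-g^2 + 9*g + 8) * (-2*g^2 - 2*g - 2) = 2*g^4 - 16*g^3 - 32*g^2 - 34*g - 16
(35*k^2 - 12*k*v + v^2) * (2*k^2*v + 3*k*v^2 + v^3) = 70*k^4*v + 81*k^3*v^2 + k^2*v^3 - 9*k*v^4 + v^5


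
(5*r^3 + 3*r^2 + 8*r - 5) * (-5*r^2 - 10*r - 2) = -25*r^5 - 65*r^4 - 80*r^3 - 61*r^2 + 34*r + 10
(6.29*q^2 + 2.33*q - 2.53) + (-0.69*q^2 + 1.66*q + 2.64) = 5.6*q^2 + 3.99*q + 0.11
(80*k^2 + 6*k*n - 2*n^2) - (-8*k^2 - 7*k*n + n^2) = 88*k^2 + 13*k*n - 3*n^2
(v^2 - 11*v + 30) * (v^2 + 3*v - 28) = v^4 - 8*v^3 - 31*v^2 + 398*v - 840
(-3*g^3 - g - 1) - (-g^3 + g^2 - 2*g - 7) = -2*g^3 - g^2 + g + 6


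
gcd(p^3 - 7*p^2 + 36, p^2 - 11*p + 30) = p - 6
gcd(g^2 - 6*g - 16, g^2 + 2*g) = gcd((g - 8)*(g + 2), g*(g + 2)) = g + 2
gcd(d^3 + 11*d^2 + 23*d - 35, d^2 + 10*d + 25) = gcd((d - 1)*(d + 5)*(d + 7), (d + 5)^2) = d + 5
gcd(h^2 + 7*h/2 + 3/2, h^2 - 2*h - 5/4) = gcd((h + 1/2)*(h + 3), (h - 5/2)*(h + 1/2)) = h + 1/2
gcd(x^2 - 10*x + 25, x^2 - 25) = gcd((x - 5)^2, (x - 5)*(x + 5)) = x - 5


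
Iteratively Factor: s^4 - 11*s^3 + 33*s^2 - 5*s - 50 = (s + 1)*(s^3 - 12*s^2 + 45*s - 50) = (s - 2)*(s + 1)*(s^2 - 10*s + 25) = (s - 5)*(s - 2)*(s + 1)*(s - 5)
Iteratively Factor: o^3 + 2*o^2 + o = (o + 1)*(o^2 + o) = o*(o + 1)*(o + 1)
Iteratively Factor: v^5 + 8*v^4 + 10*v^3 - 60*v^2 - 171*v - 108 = (v + 4)*(v^4 + 4*v^3 - 6*v^2 - 36*v - 27) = (v + 3)*(v + 4)*(v^3 + v^2 - 9*v - 9) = (v + 1)*(v + 3)*(v + 4)*(v^2 - 9) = (v - 3)*(v + 1)*(v + 3)*(v + 4)*(v + 3)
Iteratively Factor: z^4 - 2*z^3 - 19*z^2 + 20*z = (z - 1)*(z^3 - z^2 - 20*z) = (z - 5)*(z - 1)*(z^2 + 4*z) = (z - 5)*(z - 1)*(z + 4)*(z)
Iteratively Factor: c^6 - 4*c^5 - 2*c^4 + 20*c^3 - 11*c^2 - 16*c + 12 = (c - 1)*(c^5 - 3*c^4 - 5*c^3 + 15*c^2 + 4*c - 12) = (c - 3)*(c - 1)*(c^4 - 5*c^2 + 4) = (c - 3)*(c - 1)*(c + 2)*(c^3 - 2*c^2 - c + 2) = (c - 3)*(c - 1)^2*(c + 2)*(c^2 - c - 2) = (c - 3)*(c - 2)*(c - 1)^2*(c + 2)*(c + 1)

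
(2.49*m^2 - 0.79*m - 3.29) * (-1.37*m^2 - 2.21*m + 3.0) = -3.4113*m^4 - 4.4206*m^3 + 13.7232*m^2 + 4.9009*m - 9.87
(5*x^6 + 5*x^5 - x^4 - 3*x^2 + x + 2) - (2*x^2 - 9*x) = 5*x^6 + 5*x^5 - x^4 - 5*x^2 + 10*x + 2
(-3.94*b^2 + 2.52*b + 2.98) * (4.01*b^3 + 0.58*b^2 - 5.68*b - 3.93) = -15.7994*b^5 + 7.82*b^4 + 35.7906*b^3 + 2.899*b^2 - 26.83*b - 11.7114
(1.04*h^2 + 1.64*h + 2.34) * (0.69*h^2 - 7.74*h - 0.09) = 0.7176*h^4 - 6.918*h^3 - 11.1726*h^2 - 18.2592*h - 0.2106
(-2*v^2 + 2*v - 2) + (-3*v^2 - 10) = -5*v^2 + 2*v - 12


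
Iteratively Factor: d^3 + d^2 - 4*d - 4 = (d - 2)*(d^2 + 3*d + 2) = (d - 2)*(d + 2)*(d + 1)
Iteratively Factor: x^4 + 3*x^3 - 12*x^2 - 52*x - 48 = (x + 3)*(x^3 - 12*x - 16) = (x - 4)*(x + 3)*(x^2 + 4*x + 4) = (x - 4)*(x + 2)*(x + 3)*(x + 2)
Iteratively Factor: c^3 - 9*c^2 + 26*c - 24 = (c - 2)*(c^2 - 7*c + 12) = (c - 3)*(c - 2)*(c - 4)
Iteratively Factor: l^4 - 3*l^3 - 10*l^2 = (l + 2)*(l^3 - 5*l^2) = l*(l + 2)*(l^2 - 5*l) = l^2*(l + 2)*(l - 5)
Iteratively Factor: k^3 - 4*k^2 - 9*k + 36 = (k - 4)*(k^2 - 9) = (k - 4)*(k + 3)*(k - 3)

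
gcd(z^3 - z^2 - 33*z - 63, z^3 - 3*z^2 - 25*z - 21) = z^2 - 4*z - 21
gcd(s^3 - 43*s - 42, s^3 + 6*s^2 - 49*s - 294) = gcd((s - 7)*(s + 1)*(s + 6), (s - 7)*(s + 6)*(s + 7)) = s^2 - s - 42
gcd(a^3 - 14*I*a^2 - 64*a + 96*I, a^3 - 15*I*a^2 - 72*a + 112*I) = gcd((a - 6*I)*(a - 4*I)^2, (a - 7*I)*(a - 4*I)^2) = a^2 - 8*I*a - 16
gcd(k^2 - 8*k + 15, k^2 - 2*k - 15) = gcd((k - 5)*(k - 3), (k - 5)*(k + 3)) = k - 5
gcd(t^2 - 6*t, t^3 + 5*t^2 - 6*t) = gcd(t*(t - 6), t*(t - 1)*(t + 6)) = t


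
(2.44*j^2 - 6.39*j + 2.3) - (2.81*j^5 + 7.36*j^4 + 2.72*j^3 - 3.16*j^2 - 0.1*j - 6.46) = -2.81*j^5 - 7.36*j^4 - 2.72*j^3 + 5.6*j^2 - 6.29*j + 8.76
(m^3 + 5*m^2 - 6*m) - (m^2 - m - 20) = m^3 + 4*m^2 - 5*m + 20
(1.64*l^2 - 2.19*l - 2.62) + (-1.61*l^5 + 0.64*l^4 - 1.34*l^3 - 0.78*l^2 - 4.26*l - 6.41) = -1.61*l^5 + 0.64*l^4 - 1.34*l^3 + 0.86*l^2 - 6.45*l - 9.03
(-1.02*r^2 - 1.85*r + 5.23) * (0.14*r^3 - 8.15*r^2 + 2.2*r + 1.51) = -0.1428*r^5 + 8.054*r^4 + 13.5657*r^3 - 48.2347*r^2 + 8.7125*r + 7.8973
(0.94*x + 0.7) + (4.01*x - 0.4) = 4.95*x + 0.3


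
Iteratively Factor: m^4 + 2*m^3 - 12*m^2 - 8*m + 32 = (m + 4)*(m^3 - 2*m^2 - 4*m + 8) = (m - 2)*(m + 4)*(m^2 - 4) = (m - 2)^2*(m + 4)*(m + 2)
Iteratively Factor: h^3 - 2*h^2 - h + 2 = (h - 2)*(h^2 - 1) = (h - 2)*(h - 1)*(h + 1)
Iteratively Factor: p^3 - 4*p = (p - 2)*(p^2 + 2*p) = (p - 2)*(p + 2)*(p)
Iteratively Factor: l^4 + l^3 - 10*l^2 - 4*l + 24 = (l - 2)*(l^3 + 3*l^2 - 4*l - 12) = (l - 2)^2*(l^2 + 5*l + 6) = (l - 2)^2*(l + 3)*(l + 2)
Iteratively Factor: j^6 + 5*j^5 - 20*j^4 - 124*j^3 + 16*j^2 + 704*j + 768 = (j + 2)*(j^5 + 3*j^4 - 26*j^3 - 72*j^2 + 160*j + 384) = (j + 2)*(j + 4)*(j^4 - j^3 - 22*j^2 + 16*j + 96) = (j + 2)^2*(j + 4)*(j^3 - 3*j^2 - 16*j + 48) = (j - 3)*(j + 2)^2*(j + 4)*(j^2 - 16) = (j - 4)*(j - 3)*(j + 2)^2*(j + 4)*(j + 4)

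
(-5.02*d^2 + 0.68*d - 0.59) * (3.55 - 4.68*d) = 23.4936*d^3 - 21.0034*d^2 + 5.1752*d - 2.0945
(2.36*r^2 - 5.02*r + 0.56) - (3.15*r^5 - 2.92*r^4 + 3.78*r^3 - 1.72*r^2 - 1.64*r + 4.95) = -3.15*r^5 + 2.92*r^4 - 3.78*r^3 + 4.08*r^2 - 3.38*r - 4.39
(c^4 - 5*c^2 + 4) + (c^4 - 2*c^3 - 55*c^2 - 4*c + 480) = 2*c^4 - 2*c^3 - 60*c^2 - 4*c + 484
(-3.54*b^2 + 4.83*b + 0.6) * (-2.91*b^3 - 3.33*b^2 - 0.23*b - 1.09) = 10.3014*b^5 - 2.2671*b^4 - 17.0157*b^3 + 0.7497*b^2 - 5.4027*b - 0.654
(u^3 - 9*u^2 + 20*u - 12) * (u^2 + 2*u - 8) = u^5 - 7*u^4 - 6*u^3 + 100*u^2 - 184*u + 96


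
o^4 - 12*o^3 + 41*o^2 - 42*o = o*(o - 7)*(o - 3)*(o - 2)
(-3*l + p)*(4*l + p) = -12*l^2 + l*p + p^2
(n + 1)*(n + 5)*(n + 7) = n^3 + 13*n^2 + 47*n + 35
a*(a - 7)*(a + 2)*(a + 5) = a^4 - 39*a^2 - 70*a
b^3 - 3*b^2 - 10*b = b*(b - 5)*(b + 2)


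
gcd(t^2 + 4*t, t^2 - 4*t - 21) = 1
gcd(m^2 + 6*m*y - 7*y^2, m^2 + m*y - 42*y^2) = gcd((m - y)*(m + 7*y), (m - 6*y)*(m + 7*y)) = m + 7*y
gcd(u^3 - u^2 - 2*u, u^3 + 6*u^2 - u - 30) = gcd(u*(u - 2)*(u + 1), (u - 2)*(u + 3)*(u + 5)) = u - 2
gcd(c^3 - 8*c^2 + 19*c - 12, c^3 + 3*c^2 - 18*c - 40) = c - 4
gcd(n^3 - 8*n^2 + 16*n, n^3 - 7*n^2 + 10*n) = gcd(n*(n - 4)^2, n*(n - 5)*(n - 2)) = n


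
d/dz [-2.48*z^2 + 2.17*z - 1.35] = 2.17 - 4.96*z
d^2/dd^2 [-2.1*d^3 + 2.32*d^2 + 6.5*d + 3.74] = 4.64 - 12.6*d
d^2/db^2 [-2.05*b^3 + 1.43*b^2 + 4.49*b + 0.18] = 2.86 - 12.3*b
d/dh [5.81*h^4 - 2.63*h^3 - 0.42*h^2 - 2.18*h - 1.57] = 23.24*h^3 - 7.89*h^2 - 0.84*h - 2.18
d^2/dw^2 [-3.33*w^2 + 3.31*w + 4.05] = -6.66000000000000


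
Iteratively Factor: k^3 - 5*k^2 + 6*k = (k - 2)*(k^2 - 3*k) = k*(k - 2)*(k - 3)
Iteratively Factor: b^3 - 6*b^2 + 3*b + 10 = (b - 2)*(b^2 - 4*b - 5) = (b - 5)*(b - 2)*(b + 1)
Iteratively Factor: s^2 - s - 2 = (s - 2)*(s + 1)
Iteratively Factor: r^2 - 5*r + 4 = (r - 1)*(r - 4)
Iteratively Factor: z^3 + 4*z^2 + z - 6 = (z + 3)*(z^2 + z - 2) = (z + 2)*(z + 3)*(z - 1)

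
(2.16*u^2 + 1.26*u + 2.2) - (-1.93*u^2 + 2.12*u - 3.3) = 4.09*u^2 - 0.86*u + 5.5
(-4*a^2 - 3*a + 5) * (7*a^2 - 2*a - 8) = -28*a^4 - 13*a^3 + 73*a^2 + 14*a - 40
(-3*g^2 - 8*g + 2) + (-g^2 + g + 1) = -4*g^2 - 7*g + 3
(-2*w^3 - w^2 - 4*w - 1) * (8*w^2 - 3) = -16*w^5 - 8*w^4 - 26*w^3 - 5*w^2 + 12*w + 3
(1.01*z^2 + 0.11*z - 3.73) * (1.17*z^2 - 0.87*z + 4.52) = 1.1817*z^4 - 0.75*z^3 + 0.1054*z^2 + 3.7423*z - 16.8596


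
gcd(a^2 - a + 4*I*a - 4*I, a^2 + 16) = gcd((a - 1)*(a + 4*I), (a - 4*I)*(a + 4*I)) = a + 4*I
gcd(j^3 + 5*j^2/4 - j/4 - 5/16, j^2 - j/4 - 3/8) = j + 1/2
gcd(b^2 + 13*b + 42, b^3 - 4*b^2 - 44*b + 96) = b + 6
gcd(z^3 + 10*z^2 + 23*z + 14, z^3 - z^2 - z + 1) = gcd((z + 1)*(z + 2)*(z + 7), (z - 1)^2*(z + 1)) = z + 1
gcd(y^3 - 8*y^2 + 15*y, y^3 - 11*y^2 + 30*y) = y^2 - 5*y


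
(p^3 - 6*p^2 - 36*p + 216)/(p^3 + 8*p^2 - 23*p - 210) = (p^2 - 12*p + 36)/(p^2 + 2*p - 35)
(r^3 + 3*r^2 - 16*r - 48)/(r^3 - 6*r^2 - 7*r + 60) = (r + 4)/(r - 5)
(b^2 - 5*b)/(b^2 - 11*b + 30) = b/(b - 6)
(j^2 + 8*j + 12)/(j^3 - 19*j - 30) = (j + 6)/(j^2 - 2*j - 15)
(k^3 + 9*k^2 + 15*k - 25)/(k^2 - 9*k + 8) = (k^2 + 10*k + 25)/(k - 8)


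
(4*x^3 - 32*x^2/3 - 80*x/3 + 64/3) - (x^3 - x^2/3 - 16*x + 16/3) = 3*x^3 - 31*x^2/3 - 32*x/3 + 16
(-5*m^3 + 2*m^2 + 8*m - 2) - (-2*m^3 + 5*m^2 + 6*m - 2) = -3*m^3 - 3*m^2 + 2*m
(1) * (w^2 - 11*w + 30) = w^2 - 11*w + 30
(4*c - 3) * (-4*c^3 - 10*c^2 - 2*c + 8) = -16*c^4 - 28*c^3 + 22*c^2 + 38*c - 24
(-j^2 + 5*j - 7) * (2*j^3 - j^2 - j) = -2*j^5 + 11*j^4 - 18*j^3 + 2*j^2 + 7*j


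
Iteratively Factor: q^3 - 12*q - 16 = (q + 2)*(q^2 - 2*q - 8) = (q + 2)^2*(q - 4)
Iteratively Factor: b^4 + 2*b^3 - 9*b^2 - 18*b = (b)*(b^3 + 2*b^2 - 9*b - 18) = b*(b - 3)*(b^2 + 5*b + 6) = b*(b - 3)*(b + 2)*(b + 3)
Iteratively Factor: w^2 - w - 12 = (w + 3)*(w - 4)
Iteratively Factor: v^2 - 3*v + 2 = (v - 2)*(v - 1)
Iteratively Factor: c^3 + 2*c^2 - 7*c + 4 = (c + 4)*(c^2 - 2*c + 1) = (c - 1)*(c + 4)*(c - 1)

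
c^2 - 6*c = c*(c - 6)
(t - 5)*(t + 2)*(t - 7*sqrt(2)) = t^3 - 7*sqrt(2)*t^2 - 3*t^2 - 10*t + 21*sqrt(2)*t + 70*sqrt(2)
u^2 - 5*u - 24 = (u - 8)*(u + 3)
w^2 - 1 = (w - 1)*(w + 1)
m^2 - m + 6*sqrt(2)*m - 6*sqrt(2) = (m - 1)*(m + 6*sqrt(2))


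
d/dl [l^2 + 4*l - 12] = 2*l + 4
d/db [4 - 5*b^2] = -10*b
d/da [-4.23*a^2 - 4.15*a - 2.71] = -8.46*a - 4.15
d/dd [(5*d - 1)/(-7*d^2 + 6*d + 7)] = (35*d^2 - 14*d + 41)/(49*d^4 - 84*d^3 - 62*d^2 + 84*d + 49)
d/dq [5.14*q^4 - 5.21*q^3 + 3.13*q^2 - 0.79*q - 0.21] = 20.56*q^3 - 15.63*q^2 + 6.26*q - 0.79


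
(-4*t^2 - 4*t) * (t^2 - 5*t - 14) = -4*t^4 + 16*t^3 + 76*t^2 + 56*t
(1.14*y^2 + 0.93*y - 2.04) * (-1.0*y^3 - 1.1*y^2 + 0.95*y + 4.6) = -1.14*y^5 - 2.184*y^4 + 2.1*y^3 + 8.3715*y^2 + 2.34*y - 9.384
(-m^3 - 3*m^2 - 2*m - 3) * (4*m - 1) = -4*m^4 - 11*m^3 - 5*m^2 - 10*m + 3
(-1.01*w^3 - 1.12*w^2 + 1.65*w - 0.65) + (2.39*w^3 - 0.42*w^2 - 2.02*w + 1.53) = 1.38*w^3 - 1.54*w^2 - 0.37*w + 0.88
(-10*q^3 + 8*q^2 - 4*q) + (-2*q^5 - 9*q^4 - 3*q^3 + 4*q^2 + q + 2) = -2*q^5 - 9*q^4 - 13*q^3 + 12*q^2 - 3*q + 2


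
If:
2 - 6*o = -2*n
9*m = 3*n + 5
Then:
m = o + 2/9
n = 3*o - 1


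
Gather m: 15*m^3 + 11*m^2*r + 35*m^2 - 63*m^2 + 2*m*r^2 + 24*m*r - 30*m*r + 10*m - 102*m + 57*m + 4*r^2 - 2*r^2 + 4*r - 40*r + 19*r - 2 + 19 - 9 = 15*m^3 + m^2*(11*r - 28) + m*(2*r^2 - 6*r - 35) + 2*r^2 - 17*r + 8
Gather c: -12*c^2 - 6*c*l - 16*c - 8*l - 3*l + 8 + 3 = -12*c^2 + c*(-6*l - 16) - 11*l + 11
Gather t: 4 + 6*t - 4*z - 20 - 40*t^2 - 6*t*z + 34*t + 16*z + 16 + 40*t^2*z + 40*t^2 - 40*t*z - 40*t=40*t^2*z - 46*t*z + 12*z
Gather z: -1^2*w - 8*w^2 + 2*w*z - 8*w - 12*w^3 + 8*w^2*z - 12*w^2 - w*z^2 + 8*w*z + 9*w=-12*w^3 - 20*w^2 - w*z^2 + z*(8*w^2 + 10*w)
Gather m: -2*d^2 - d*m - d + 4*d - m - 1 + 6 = -2*d^2 + 3*d + m*(-d - 1) + 5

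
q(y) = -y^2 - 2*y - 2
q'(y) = -2*y - 2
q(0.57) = -3.46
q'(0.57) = -3.14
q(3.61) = -22.25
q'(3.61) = -9.22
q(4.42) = -30.38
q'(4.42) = -10.84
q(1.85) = -9.12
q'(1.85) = -5.70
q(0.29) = -2.66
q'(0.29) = -2.58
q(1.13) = -5.54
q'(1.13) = -4.26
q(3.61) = -22.25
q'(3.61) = -9.22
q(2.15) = -10.92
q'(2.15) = -6.30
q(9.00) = -101.00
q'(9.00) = -20.00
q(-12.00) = -122.00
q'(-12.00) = 22.00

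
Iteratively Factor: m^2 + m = (m)*(m + 1)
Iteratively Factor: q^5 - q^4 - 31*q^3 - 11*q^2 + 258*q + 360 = (q - 4)*(q^4 + 3*q^3 - 19*q^2 - 87*q - 90) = (q - 4)*(q + 2)*(q^3 + q^2 - 21*q - 45) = (q - 4)*(q + 2)*(q + 3)*(q^2 - 2*q - 15) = (q - 4)*(q + 2)*(q + 3)^2*(q - 5)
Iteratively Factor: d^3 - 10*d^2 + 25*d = (d - 5)*(d^2 - 5*d) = d*(d - 5)*(d - 5)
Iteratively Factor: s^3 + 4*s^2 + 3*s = (s + 1)*(s^2 + 3*s) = (s + 1)*(s + 3)*(s)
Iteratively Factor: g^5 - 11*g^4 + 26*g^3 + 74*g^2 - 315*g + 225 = (g - 3)*(g^4 - 8*g^3 + 2*g^2 + 80*g - 75) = (g - 3)*(g + 3)*(g^3 - 11*g^2 + 35*g - 25) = (g - 3)*(g - 1)*(g + 3)*(g^2 - 10*g + 25) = (g - 5)*(g - 3)*(g - 1)*(g + 3)*(g - 5)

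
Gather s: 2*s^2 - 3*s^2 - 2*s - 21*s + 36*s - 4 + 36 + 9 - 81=-s^2 + 13*s - 40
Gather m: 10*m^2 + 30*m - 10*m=10*m^2 + 20*m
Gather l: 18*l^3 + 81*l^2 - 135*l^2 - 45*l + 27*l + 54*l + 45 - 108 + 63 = 18*l^3 - 54*l^2 + 36*l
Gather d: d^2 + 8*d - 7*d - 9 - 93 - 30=d^2 + d - 132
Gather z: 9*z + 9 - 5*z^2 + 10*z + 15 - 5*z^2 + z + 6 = -10*z^2 + 20*z + 30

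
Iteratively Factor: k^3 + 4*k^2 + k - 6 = (k + 2)*(k^2 + 2*k - 3) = (k - 1)*(k + 2)*(k + 3)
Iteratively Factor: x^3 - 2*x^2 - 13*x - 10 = (x + 1)*(x^2 - 3*x - 10) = (x + 1)*(x + 2)*(x - 5)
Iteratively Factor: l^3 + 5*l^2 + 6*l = (l + 3)*(l^2 + 2*l) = l*(l + 3)*(l + 2)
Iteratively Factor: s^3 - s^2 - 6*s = (s + 2)*(s^2 - 3*s) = (s - 3)*(s + 2)*(s)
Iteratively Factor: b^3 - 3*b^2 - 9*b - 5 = (b - 5)*(b^2 + 2*b + 1) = (b - 5)*(b + 1)*(b + 1)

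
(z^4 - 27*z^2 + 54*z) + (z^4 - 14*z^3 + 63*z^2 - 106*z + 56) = 2*z^4 - 14*z^3 + 36*z^2 - 52*z + 56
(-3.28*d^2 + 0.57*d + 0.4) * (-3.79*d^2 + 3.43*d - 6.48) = 12.4312*d^4 - 13.4107*d^3 + 21.6935*d^2 - 2.3216*d - 2.592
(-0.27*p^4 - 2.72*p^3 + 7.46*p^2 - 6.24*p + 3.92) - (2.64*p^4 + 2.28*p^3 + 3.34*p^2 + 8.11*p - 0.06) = -2.91*p^4 - 5.0*p^3 + 4.12*p^2 - 14.35*p + 3.98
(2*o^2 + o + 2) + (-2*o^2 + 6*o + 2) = 7*o + 4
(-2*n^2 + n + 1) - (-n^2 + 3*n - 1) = -n^2 - 2*n + 2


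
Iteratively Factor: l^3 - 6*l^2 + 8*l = (l)*(l^2 - 6*l + 8) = l*(l - 4)*(l - 2)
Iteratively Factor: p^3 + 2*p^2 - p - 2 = (p + 1)*(p^2 + p - 2) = (p - 1)*(p + 1)*(p + 2)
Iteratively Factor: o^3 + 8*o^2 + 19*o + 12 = (o + 1)*(o^2 + 7*o + 12) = (o + 1)*(o + 4)*(o + 3)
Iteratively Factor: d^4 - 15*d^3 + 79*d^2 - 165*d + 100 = (d - 5)*(d^3 - 10*d^2 + 29*d - 20) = (d - 5)*(d - 4)*(d^2 - 6*d + 5) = (d - 5)^2*(d - 4)*(d - 1)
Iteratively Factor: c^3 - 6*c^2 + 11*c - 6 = (c - 1)*(c^2 - 5*c + 6) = (c - 2)*(c - 1)*(c - 3)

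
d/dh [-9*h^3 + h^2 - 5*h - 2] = -27*h^2 + 2*h - 5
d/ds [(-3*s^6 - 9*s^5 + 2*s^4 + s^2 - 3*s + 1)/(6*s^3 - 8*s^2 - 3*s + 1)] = s*(-54*s^7 - 12*s^6 + 273*s^5 + 58*s^4 - 69*s^3 + 44*s^2 - 45*s + 18)/(36*s^6 - 96*s^5 + 28*s^4 + 60*s^3 - 7*s^2 - 6*s + 1)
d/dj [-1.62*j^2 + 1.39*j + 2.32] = 1.39 - 3.24*j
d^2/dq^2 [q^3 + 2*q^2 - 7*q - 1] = 6*q + 4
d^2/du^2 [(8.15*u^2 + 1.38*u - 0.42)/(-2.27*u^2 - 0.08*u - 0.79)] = (-11.261924*u^3 + 100.677678*u^2 + 15.306156*u - 11.499394)/(11.697083*u^6 + 1.236696*u^5 + 12.255957*u^4 + 0.861296*u^3 + 4.265289*u^2 + 0.149784*u + 0.493039)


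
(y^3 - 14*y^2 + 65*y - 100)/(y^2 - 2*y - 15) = (y^2 - 9*y + 20)/(y + 3)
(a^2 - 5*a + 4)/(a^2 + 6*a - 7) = (a - 4)/(a + 7)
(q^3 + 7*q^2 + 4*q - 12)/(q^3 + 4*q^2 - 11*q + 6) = (q + 2)/(q - 1)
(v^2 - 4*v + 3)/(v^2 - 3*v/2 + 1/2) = 2*(v - 3)/(2*v - 1)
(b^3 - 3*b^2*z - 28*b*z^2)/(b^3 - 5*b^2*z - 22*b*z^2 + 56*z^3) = b/(b - 2*z)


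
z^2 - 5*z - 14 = (z - 7)*(z + 2)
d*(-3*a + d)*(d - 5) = -3*a*d^2 + 15*a*d + d^3 - 5*d^2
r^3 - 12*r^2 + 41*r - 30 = (r - 6)*(r - 5)*(r - 1)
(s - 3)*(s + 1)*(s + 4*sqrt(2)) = s^3 - 2*s^2 + 4*sqrt(2)*s^2 - 8*sqrt(2)*s - 3*s - 12*sqrt(2)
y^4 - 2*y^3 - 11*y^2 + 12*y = y*(y - 4)*(y - 1)*(y + 3)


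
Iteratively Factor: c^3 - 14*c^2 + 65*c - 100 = (c - 5)*(c^2 - 9*c + 20) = (c - 5)*(c - 4)*(c - 5)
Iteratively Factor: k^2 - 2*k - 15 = (k - 5)*(k + 3)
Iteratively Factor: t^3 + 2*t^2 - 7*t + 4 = (t - 1)*(t^2 + 3*t - 4) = (t - 1)*(t + 4)*(t - 1)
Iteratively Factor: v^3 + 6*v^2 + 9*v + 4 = (v + 1)*(v^2 + 5*v + 4) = (v + 1)^2*(v + 4)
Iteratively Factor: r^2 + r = (r)*(r + 1)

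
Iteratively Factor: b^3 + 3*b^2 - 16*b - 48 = (b + 3)*(b^2 - 16) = (b - 4)*(b + 3)*(b + 4)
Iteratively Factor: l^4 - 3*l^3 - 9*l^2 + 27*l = (l)*(l^3 - 3*l^2 - 9*l + 27) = l*(l + 3)*(l^2 - 6*l + 9) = l*(l - 3)*(l + 3)*(l - 3)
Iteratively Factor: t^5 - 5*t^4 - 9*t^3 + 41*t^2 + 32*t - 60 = (t + 2)*(t^4 - 7*t^3 + 5*t^2 + 31*t - 30) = (t - 3)*(t + 2)*(t^3 - 4*t^2 - 7*t + 10) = (t - 3)*(t - 1)*(t + 2)*(t^2 - 3*t - 10) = (t - 5)*(t - 3)*(t - 1)*(t + 2)*(t + 2)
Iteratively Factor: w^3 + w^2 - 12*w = (w + 4)*(w^2 - 3*w) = w*(w + 4)*(w - 3)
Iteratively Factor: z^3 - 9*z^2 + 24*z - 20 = (z - 5)*(z^2 - 4*z + 4) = (z - 5)*(z - 2)*(z - 2)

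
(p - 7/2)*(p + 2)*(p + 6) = p^3 + 9*p^2/2 - 16*p - 42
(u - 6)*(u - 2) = u^2 - 8*u + 12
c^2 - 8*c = c*(c - 8)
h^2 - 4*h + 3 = (h - 3)*(h - 1)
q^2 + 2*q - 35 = (q - 5)*(q + 7)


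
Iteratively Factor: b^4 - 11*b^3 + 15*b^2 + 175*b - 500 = (b - 5)*(b^3 - 6*b^2 - 15*b + 100) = (b - 5)*(b + 4)*(b^2 - 10*b + 25) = (b - 5)^2*(b + 4)*(b - 5)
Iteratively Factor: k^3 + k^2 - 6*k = (k)*(k^2 + k - 6) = k*(k + 3)*(k - 2)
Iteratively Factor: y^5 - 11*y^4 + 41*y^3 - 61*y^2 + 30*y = (y - 2)*(y^4 - 9*y^3 + 23*y^2 - 15*y) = (y - 3)*(y - 2)*(y^3 - 6*y^2 + 5*y) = (y - 3)*(y - 2)*(y - 1)*(y^2 - 5*y) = (y - 5)*(y - 3)*(y - 2)*(y - 1)*(y)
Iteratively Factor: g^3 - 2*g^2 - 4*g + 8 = (g - 2)*(g^2 - 4) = (g - 2)^2*(g + 2)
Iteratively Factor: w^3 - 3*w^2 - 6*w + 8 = (w - 4)*(w^2 + w - 2) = (w - 4)*(w + 2)*(w - 1)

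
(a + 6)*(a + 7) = a^2 + 13*a + 42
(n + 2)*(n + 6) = n^2 + 8*n + 12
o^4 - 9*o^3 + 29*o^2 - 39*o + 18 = (o - 3)^2*(o - 2)*(o - 1)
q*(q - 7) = q^2 - 7*q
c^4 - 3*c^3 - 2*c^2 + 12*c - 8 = (c - 2)^2*(c - 1)*(c + 2)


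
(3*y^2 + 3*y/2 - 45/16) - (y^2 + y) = 2*y^2 + y/2 - 45/16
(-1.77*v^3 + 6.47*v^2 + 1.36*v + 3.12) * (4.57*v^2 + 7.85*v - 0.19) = -8.0889*v^5 + 15.6734*v^4 + 57.341*v^3 + 23.7051*v^2 + 24.2336*v - 0.5928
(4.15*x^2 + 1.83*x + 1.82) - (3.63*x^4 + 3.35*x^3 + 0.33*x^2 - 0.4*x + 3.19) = -3.63*x^4 - 3.35*x^3 + 3.82*x^2 + 2.23*x - 1.37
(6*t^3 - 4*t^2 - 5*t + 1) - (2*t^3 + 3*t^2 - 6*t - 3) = 4*t^3 - 7*t^2 + t + 4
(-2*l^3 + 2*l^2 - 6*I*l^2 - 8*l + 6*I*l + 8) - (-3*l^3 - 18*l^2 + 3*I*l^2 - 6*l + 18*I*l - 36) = l^3 + 20*l^2 - 9*I*l^2 - 2*l - 12*I*l + 44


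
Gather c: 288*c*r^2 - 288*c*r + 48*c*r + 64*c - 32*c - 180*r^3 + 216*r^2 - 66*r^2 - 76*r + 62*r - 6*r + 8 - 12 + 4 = c*(288*r^2 - 240*r + 32) - 180*r^3 + 150*r^2 - 20*r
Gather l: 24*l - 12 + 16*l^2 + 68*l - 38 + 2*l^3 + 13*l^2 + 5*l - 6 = 2*l^3 + 29*l^2 + 97*l - 56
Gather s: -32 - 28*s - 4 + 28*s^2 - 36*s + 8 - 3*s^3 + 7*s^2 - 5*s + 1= -3*s^3 + 35*s^2 - 69*s - 27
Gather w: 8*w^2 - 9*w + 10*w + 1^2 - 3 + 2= 8*w^2 + w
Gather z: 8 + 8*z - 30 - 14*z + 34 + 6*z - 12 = 0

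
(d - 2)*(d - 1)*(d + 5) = d^3 + 2*d^2 - 13*d + 10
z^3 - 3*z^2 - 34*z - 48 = (z - 8)*(z + 2)*(z + 3)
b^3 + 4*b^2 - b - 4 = (b - 1)*(b + 1)*(b + 4)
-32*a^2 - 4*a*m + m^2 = (-8*a + m)*(4*a + m)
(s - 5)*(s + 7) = s^2 + 2*s - 35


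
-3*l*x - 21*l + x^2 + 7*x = (-3*l + x)*(x + 7)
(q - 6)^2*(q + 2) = q^3 - 10*q^2 + 12*q + 72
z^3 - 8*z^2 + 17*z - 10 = (z - 5)*(z - 2)*(z - 1)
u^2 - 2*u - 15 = (u - 5)*(u + 3)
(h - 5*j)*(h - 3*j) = h^2 - 8*h*j + 15*j^2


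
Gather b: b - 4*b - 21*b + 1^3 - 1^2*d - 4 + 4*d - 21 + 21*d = -24*b + 24*d - 24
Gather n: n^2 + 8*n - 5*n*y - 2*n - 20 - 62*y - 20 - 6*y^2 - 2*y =n^2 + n*(6 - 5*y) - 6*y^2 - 64*y - 40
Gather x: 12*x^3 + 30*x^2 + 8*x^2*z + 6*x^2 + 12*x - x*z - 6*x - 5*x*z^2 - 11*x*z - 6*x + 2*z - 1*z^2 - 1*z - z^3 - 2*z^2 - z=12*x^3 + x^2*(8*z + 36) + x*(-5*z^2 - 12*z) - z^3 - 3*z^2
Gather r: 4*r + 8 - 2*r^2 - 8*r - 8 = -2*r^2 - 4*r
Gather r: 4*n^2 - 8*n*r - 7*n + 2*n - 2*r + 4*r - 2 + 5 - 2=4*n^2 - 5*n + r*(2 - 8*n) + 1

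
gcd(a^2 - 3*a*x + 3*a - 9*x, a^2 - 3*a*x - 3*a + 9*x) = -a + 3*x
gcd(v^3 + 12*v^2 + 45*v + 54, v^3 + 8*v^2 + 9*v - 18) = v^2 + 9*v + 18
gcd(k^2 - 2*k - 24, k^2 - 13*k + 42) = k - 6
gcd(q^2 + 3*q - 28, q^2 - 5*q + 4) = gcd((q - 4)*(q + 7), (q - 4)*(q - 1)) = q - 4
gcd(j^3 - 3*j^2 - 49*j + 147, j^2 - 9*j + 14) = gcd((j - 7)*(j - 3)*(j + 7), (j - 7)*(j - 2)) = j - 7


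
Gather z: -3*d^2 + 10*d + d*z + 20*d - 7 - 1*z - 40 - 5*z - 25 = -3*d^2 + 30*d + z*(d - 6) - 72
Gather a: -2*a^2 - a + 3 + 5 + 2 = -2*a^2 - a + 10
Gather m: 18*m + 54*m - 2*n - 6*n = 72*m - 8*n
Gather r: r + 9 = r + 9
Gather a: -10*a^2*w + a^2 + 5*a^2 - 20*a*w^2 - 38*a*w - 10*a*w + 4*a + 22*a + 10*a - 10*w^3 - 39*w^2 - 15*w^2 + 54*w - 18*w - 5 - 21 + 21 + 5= a^2*(6 - 10*w) + a*(-20*w^2 - 48*w + 36) - 10*w^3 - 54*w^2 + 36*w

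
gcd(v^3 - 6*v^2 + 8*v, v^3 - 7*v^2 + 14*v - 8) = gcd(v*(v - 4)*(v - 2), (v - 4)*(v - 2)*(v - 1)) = v^2 - 6*v + 8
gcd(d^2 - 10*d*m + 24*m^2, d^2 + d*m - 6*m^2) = 1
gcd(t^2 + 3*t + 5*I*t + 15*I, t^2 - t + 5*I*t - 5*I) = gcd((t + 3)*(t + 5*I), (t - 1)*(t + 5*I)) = t + 5*I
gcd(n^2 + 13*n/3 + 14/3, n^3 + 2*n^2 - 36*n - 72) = n + 2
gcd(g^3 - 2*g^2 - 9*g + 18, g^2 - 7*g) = 1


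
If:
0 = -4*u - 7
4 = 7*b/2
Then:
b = 8/7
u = -7/4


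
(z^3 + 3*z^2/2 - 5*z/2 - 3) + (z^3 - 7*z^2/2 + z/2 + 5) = 2*z^3 - 2*z^2 - 2*z + 2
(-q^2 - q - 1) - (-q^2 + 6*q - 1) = -7*q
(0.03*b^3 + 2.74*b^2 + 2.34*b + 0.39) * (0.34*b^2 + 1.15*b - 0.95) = 0.0102*b^5 + 0.9661*b^4 + 3.9181*b^3 + 0.2206*b^2 - 1.7745*b - 0.3705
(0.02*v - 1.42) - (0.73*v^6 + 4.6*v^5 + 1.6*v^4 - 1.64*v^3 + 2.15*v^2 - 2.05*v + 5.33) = -0.73*v^6 - 4.6*v^5 - 1.6*v^4 + 1.64*v^3 - 2.15*v^2 + 2.07*v - 6.75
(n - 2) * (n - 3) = n^2 - 5*n + 6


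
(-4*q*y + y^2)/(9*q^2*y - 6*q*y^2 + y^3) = (-4*q + y)/(9*q^2 - 6*q*y + y^2)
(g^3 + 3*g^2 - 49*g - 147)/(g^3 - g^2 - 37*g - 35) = (g^2 + 10*g + 21)/(g^2 + 6*g + 5)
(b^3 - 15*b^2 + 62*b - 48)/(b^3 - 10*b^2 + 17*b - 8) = (b - 6)/(b - 1)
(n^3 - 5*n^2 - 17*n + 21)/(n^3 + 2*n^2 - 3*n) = (n - 7)/n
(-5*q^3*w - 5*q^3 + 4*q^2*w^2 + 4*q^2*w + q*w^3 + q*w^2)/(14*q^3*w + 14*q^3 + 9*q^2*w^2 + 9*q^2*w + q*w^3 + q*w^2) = (-5*q^2 + 4*q*w + w^2)/(14*q^2 + 9*q*w + w^2)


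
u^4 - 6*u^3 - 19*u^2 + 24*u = u*(u - 8)*(u - 1)*(u + 3)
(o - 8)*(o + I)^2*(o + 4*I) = o^4 - 8*o^3 + 6*I*o^3 - 9*o^2 - 48*I*o^2 + 72*o - 4*I*o + 32*I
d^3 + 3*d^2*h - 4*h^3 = (d - h)*(d + 2*h)^2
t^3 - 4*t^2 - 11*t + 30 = (t - 5)*(t - 2)*(t + 3)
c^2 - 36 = (c - 6)*(c + 6)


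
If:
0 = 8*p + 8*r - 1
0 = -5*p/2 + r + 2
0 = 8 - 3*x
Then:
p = 17/28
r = -27/56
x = 8/3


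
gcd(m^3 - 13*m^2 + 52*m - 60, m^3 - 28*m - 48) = m - 6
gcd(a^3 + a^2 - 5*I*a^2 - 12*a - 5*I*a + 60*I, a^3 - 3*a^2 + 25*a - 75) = a^2 + a*(-3 - 5*I) + 15*I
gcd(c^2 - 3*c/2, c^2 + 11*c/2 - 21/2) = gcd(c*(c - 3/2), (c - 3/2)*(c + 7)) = c - 3/2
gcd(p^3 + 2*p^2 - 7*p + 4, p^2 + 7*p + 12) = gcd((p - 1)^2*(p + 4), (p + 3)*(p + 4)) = p + 4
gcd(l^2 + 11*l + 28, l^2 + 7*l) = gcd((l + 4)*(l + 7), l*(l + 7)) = l + 7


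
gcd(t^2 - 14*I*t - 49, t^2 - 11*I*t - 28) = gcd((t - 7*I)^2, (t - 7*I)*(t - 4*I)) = t - 7*I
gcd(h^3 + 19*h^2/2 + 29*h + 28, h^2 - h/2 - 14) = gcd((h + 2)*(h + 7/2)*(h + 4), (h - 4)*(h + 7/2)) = h + 7/2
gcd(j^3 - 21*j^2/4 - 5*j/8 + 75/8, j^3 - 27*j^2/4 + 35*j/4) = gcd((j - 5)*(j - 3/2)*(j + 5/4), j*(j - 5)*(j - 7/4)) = j - 5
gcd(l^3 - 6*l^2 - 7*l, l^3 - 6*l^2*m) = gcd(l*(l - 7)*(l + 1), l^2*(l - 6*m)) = l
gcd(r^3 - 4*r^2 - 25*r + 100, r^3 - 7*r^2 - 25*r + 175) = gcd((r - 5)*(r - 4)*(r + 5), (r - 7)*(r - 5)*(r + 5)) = r^2 - 25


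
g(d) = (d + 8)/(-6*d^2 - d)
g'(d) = (d + 8)*(12*d + 1)/(-6*d^2 - d)^2 + 1/(-6*d^2 - d)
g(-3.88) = -0.05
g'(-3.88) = -0.04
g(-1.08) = -1.17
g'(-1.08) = -2.53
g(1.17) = -0.98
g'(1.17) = 1.46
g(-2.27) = -0.20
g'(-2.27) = -0.22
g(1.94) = -0.41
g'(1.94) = 0.36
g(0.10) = -50.62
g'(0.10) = 689.84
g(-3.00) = -0.10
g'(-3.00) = -0.09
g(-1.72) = -0.39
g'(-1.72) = -0.54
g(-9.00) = 0.00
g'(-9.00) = 0.00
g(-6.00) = -0.00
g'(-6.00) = -0.00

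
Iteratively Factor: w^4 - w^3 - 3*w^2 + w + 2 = (w - 2)*(w^3 + w^2 - w - 1) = (w - 2)*(w + 1)*(w^2 - 1) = (w - 2)*(w + 1)^2*(w - 1)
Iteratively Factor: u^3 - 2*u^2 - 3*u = (u)*(u^2 - 2*u - 3) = u*(u - 3)*(u + 1)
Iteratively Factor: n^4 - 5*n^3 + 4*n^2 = (n - 4)*(n^3 - n^2) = n*(n - 4)*(n^2 - n) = n*(n - 4)*(n - 1)*(n)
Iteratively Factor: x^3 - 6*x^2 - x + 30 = (x + 2)*(x^2 - 8*x + 15) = (x - 3)*(x + 2)*(x - 5)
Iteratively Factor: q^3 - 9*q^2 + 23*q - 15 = (q - 3)*(q^2 - 6*q + 5) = (q - 3)*(q - 1)*(q - 5)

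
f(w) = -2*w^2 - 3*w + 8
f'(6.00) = -27.00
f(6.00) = -82.00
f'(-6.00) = 21.00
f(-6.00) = -46.00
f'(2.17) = -11.68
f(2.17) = -7.93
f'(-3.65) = 11.60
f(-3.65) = -7.70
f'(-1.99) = 4.96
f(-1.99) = 6.05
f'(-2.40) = 6.60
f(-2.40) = 3.68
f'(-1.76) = 4.04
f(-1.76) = 7.08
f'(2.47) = -12.88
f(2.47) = -11.61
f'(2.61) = -13.44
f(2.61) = -13.45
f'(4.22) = -19.88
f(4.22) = -40.28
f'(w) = -4*w - 3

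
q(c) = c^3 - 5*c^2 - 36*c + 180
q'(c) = 3*c^2 - 10*c - 36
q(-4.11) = 174.07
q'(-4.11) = 55.78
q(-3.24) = 210.14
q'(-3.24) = 27.89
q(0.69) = 153.11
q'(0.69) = -41.47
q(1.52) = 117.24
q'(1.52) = -44.27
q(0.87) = 145.55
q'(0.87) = -42.43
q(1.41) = 122.10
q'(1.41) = -44.14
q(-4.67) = 137.23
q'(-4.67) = 76.13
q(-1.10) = 212.22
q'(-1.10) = -21.37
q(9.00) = 180.00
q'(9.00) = 117.00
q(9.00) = 180.00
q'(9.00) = 117.00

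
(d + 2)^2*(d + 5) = d^3 + 9*d^2 + 24*d + 20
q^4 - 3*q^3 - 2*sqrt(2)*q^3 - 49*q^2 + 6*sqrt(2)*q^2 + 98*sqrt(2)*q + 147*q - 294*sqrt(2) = (q - 7)*(q - 3)*(q + 7)*(q - 2*sqrt(2))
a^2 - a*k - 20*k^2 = (a - 5*k)*(a + 4*k)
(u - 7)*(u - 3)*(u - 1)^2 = u^4 - 12*u^3 + 42*u^2 - 52*u + 21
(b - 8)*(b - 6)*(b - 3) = b^3 - 17*b^2 + 90*b - 144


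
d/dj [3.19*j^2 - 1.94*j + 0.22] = 6.38*j - 1.94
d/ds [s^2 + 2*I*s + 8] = 2*s + 2*I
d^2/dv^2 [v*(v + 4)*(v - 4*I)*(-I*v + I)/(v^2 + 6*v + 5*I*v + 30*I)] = (-2*I*v^6 + v^5*(30 - 36*I) + v^4*(540 - 66*I) + v^3*(3188 + 2166*I) + v^2*(7560 + 11340*I) + v*(21600 + 13320*I) + 26400 - 12960*I)/(v^6 + v^5*(18 + 15*I) + v^4*(33 + 270*I) + v^3*(-1134 + 1495*I) + v^2*(-8100 + 990*I) + v*(-16200 - 13500*I) - 27000*I)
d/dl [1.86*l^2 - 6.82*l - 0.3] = 3.72*l - 6.82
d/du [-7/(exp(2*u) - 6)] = 14*exp(2*u)/(exp(2*u) - 6)^2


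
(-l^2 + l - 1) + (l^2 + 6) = l + 5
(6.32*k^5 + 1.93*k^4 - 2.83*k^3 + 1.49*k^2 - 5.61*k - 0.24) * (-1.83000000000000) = -11.5656*k^5 - 3.5319*k^4 + 5.1789*k^3 - 2.7267*k^2 + 10.2663*k + 0.4392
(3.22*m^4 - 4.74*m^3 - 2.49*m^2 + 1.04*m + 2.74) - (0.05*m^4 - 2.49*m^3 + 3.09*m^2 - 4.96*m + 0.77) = 3.17*m^4 - 2.25*m^3 - 5.58*m^2 + 6.0*m + 1.97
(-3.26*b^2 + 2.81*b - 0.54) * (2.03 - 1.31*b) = 4.2706*b^3 - 10.2989*b^2 + 6.4117*b - 1.0962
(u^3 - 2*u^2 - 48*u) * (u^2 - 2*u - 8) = u^5 - 4*u^4 - 52*u^3 + 112*u^2 + 384*u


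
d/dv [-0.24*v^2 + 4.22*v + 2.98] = 4.22 - 0.48*v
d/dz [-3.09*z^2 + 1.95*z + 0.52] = 1.95 - 6.18*z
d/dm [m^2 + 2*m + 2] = 2*m + 2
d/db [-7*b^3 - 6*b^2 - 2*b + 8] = -21*b^2 - 12*b - 2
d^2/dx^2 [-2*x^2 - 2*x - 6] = -4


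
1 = 1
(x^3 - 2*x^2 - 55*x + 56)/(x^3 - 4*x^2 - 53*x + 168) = (x - 1)/(x - 3)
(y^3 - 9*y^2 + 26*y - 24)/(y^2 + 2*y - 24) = (y^2 - 5*y + 6)/(y + 6)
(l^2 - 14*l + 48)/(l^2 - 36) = (l - 8)/(l + 6)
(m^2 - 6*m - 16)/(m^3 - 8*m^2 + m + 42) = (m - 8)/(m^2 - 10*m + 21)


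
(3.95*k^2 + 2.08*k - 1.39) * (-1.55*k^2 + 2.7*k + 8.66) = -6.1225*k^4 + 7.441*k^3 + 41.9775*k^2 + 14.2598*k - 12.0374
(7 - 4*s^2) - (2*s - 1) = -4*s^2 - 2*s + 8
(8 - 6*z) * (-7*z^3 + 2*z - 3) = 42*z^4 - 56*z^3 - 12*z^2 + 34*z - 24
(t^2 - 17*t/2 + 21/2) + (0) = t^2 - 17*t/2 + 21/2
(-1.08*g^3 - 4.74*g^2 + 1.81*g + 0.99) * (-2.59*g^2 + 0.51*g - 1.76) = 2.7972*g^5 + 11.7258*g^4 - 5.2045*g^3 + 6.7014*g^2 - 2.6807*g - 1.7424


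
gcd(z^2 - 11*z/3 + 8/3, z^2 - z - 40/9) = z - 8/3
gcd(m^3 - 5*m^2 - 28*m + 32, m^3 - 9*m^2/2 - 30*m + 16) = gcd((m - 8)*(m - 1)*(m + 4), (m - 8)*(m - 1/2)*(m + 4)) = m^2 - 4*m - 32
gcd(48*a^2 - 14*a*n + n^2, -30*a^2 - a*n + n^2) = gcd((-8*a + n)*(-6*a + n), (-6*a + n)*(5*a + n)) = 6*a - n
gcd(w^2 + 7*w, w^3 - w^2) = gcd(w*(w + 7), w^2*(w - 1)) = w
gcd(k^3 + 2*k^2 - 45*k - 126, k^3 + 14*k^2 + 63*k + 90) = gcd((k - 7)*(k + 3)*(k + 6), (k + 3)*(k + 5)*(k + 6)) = k^2 + 9*k + 18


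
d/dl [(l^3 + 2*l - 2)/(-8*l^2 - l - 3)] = ((16*l + 1)*(l^3 + 2*l - 2) - (3*l^2 + 2)*(8*l^2 + l + 3))/(8*l^2 + l + 3)^2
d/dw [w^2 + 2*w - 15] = 2*w + 2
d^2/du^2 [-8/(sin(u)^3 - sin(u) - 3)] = 8*(-9*sin(u)^6 + 14*sin(u)^4 - 27*sin(u)^3 - 7*sin(u)^2 + 21*sin(u) + 2)/(sin(u)*cos(u)^2 + 3)^3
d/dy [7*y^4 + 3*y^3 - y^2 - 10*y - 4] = 28*y^3 + 9*y^2 - 2*y - 10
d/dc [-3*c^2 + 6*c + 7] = 6 - 6*c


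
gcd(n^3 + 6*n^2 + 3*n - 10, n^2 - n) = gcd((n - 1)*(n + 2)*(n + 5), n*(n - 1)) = n - 1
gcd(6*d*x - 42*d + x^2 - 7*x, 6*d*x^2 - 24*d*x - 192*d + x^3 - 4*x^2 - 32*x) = 6*d + x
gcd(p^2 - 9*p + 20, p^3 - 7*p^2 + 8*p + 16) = p - 4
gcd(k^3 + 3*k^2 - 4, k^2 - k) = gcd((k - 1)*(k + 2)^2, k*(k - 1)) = k - 1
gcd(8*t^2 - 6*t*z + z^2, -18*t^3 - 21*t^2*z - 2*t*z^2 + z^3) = 1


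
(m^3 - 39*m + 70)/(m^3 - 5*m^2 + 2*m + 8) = (m^2 + 2*m - 35)/(m^2 - 3*m - 4)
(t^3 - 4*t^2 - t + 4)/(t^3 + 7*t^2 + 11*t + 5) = (t^2 - 5*t + 4)/(t^2 + 6*t + 5)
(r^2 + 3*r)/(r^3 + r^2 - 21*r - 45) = r/(r^2 - 2*r - 15)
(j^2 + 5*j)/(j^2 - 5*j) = (j + 5)/(j - 5)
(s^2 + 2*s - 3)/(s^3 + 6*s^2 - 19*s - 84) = (s - 1)/(s^2 + 3*s - 28)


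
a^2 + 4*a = a*(a + 4)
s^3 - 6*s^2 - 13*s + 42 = (s - 7)*(s - 2)*(s + 3)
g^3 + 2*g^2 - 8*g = g*(g - 2)*(g + 4)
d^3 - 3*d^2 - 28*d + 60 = (d - 6)*(d - 2)*(d + 5)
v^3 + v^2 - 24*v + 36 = (v - 3)*(v - 2)*(v + 6)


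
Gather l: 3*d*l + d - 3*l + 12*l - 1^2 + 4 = d + l*(3*d + 9) + 3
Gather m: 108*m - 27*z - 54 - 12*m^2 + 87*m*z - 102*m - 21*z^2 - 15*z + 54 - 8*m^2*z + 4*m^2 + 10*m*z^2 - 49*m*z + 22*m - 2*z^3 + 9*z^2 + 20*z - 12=m^2*(-8*z - 8) + m*(10*z^2 + 38*z + 28) - 2*z^3 - 12*z^2 - 22*z - 12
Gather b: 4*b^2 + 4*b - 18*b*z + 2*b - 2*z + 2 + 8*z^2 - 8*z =4*b^2 + b*(6 - 18*z) + 8*z^2 - 10*z + 2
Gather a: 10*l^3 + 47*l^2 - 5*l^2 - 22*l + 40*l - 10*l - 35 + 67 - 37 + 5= 10*l^3 + 42*l^2 + 8*l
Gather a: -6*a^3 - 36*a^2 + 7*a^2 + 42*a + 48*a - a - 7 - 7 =-6*a^3 - 29*a^2 + 89*a - 14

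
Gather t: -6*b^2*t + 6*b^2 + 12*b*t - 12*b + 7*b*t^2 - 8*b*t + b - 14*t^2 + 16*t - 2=6*b^2 - 11*b + t^2*(7*b - 14) + t*(-6*b^2 + 4*b + 16) - 2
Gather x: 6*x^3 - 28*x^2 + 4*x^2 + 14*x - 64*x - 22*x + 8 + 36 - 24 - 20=6*x^3 - 24*x^2 - 72*x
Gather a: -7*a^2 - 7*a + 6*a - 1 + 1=-7*a^2 - a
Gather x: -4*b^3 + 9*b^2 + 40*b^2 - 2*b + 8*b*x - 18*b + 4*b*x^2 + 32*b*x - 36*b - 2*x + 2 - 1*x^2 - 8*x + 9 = -4*b^3 + 49*b^2 - 56*b + x^2*(4*b - 1) + x*(40*b - 10) + 11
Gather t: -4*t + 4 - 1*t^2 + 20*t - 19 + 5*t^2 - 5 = 4*t^2 + 16*t - 20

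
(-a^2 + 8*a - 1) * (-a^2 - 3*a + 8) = a^4 - 5*a^3 - 31*a^2 + 67*a - 8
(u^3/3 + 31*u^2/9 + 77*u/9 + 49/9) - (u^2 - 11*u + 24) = u^3/3 + 22*u^2/9 + 176*u/9 - 167/9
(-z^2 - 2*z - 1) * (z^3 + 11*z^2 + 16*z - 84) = -z^5 - 13*z^4 - 39*z^3 + 41*z^2 + 152*z + 84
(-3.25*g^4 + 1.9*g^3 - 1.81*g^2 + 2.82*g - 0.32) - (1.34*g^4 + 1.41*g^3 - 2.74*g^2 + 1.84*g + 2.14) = -4.59*g^4 + 0.49*g^3 + 0.93*g^2 + 0.98*g - 2.46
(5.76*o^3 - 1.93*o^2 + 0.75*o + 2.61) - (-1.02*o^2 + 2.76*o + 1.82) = 5.76*o^3 - 0.91*o^2 - 2.01*o + 0.79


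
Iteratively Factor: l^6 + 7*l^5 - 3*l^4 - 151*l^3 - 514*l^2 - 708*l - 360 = (l + 2)*(l^5 + 5*l^4 - 13*l^3 - 125*l^2 - 264*l - 180) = (l - 5)*(l + 2)*(l^4 + 10*l^3 + 37*l^2 + 60*l + 36) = (l - 5)*(l + 2)^2*(l^3 + 8*l^2 + 21*l + 18) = (l - 5)*(l + 2)^2*(l + 3)*(l^2 + 5*l + 6) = (l - 5)*(l + 2)^2*(l + 3)^2*(l + 2)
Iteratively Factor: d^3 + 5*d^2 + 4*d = (d)*(d^2 + 5*d + 4) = d*(d + 1)*(d + 4)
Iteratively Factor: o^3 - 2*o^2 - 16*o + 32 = (o - 4)*(o^2 + 2*o - 8) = (o - 4)*(o - 2)*(o + 4)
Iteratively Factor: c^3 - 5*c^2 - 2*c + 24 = (c - 4)*(c^2 - c - 6) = (c - 4)*(c + 2)*(c - 3)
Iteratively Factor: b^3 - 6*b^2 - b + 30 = (b + 2)*(b^2 - 8*b + 15) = (b - 3)*(b + 2)*(b - 5)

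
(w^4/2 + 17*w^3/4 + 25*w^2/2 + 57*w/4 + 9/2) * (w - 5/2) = w^5/2 + 3*w^4 + 15*w^3/8 - 17*w^2 - 249*w/8 - 45/4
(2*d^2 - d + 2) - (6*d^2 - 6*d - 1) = -4*d^2 + 5*d + 3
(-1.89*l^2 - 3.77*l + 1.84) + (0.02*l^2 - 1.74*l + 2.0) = -1.87*l^2 - 5.51*l + 3.84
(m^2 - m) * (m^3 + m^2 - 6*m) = m^5 - 7*m^3 + 6*m^2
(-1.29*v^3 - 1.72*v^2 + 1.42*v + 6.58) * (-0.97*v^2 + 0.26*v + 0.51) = 1.2513*v^5 + 1.333*v^4 - 2.4825*v^3 - 6.8906*v^2 + 2.435*v + 3.3558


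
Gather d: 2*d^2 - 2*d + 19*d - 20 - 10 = 2*d^2 + 17*d - 30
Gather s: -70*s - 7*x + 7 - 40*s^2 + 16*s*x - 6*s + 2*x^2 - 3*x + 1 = -40*s^2 + s*(16*x - 76) + 2*x^2 - 10*x + 8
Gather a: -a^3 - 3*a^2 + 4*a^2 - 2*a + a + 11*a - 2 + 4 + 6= -a^3 + a^2 + 10*a + 8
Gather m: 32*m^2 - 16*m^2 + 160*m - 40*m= 16*m^2 + 120*m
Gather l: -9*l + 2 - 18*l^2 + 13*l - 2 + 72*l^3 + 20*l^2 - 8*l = 72*l^3 + 2*l^2 - 4*l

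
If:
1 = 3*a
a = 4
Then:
No Solution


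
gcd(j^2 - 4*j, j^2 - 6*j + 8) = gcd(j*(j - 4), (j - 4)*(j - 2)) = j - 4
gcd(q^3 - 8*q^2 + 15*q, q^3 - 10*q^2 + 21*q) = q^2 - 3*q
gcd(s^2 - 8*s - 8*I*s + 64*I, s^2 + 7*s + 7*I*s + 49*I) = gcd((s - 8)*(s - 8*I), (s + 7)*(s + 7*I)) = 1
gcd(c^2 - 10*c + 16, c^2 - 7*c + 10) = c - 2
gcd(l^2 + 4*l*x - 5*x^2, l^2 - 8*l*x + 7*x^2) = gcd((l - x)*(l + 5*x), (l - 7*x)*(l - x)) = -l + x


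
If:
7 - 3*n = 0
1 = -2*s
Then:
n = 7/3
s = -1/2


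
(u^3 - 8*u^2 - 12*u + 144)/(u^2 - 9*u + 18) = (u^2 - 2*u - 24)/(u - 3)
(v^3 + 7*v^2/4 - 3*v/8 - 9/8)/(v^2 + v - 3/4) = (4*v^2 + v - 3)/(2*(2*v - 1))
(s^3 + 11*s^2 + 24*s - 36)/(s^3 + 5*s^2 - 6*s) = (s + 6)/s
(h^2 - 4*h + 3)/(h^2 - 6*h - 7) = (-h^2 + 4*h - 3)/(-h^2 + 6*h + 7)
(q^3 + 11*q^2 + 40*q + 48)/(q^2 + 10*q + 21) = (q^2 + 8*q + 16)/(q + 7)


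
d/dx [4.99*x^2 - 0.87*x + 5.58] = 9.98*x - 0.87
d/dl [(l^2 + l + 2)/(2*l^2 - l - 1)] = (-3*l^2 - 10*l + 1)/(4*l^4 - 4*l^3 - 3*l^2 + 2*l + 1)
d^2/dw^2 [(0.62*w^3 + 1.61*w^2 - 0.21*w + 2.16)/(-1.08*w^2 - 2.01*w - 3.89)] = (-8.88178419700125e-16*w^5 + 7.67962800000001*w^3 - 3.61925999999999*w^2 - 89.718492*w - 51.313348)/(1.259712*w^6 + 7.033392*w^5 + 26.701812*w^4 + 58.787073*w^3 + 96.175971*w^2 + 91.246563*w + 58.863869)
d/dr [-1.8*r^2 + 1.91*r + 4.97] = 1.91 - 3.6*r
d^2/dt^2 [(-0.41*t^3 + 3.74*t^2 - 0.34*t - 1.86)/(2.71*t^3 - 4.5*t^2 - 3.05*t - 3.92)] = (7.105427357601e-15*t^7 + 44.933968*t^6 - 35.3150939999998*t^5 - 5.83083600000003*t^4 + 803.937162*t^3 - 602.343036*t^2 - 273.541656*t + 154.086252)/(19.902511*t^9 - 99.14535*t^8 + 97.433985*t^7 + 45.676884*t^6 + 177.168225*t^5 - 169.31919*t^4 - 226.255793*t^3 - 316.8438*t^2 - 140.60256*t - 60.236288)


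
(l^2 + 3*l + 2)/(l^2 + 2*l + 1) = (l + 2)/(l + 1)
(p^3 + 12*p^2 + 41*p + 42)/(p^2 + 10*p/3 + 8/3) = 3*(p^2 + 10*p + 21)/(3*p + 4)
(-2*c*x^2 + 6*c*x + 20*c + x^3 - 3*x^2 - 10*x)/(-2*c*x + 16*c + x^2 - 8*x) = (x^2 - 3*x - 10)/(x - 8)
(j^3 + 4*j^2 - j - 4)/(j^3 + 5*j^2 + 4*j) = (j - 1)/j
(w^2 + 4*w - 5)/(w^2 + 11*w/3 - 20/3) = 3*(w - 1)/(3*w - 4)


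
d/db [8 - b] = -1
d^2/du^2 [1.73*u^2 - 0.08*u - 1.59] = 3.46000000000000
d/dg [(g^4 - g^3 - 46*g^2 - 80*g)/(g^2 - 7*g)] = 2*(g^3 - 11*g^2 + 7*g + 201)/(g^2 - 14*g + 49)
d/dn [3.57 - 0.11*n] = -0.110000000000000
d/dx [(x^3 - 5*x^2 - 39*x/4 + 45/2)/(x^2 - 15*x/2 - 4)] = (4*x^4 - 60*x^3 + 141*x^2 - 20*x + 831)/(4*x^4 - 60*x^3 + 193*x^2 + 240*x + 64)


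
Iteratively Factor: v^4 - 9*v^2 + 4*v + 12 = (v - 2)*(v^3 + 2*v^2 - 5*v - 6) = (v - 2)*(v + 3)*(v^2 - v - 2) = (v - 2)*(v + 1)*(v + 3)*(v - 2)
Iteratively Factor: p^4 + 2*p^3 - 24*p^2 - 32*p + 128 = (p + 4)*(p^3 - 2*p^2 - 16*p + 32) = (p - 2)*(p + 4)*(p^2 - 16) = (p - 4)*(p - 2)*(p + 4)*(p + 4)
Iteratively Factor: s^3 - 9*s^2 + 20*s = (s - 5)*(s^2 - 4*s) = (s - 5)*(s - 4)*(s)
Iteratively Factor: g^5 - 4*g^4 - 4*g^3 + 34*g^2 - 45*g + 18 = (g - 3)*(g^4 - g^3 - 7*g^2 + 13*g - 6) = (g - 3)*(g + 3)*(g^3 - 4*g^2 + 5*g - 2) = (g - 3)*(g - 1)*(g + 3)*(g^2 - 3*g + 2) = (g - 3)*(g - 2)*(g - 1)*(g + 3)*(g - 1)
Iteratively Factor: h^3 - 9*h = (h - 3)*(h^2 + 3*h) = h*(h - 3)*(h + 3)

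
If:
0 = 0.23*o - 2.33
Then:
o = 10.13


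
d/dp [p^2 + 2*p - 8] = 2*p + 2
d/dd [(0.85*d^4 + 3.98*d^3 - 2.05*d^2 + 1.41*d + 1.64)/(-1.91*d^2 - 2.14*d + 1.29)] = (-3.247*d^5 - 13.0588*d^4 - 12.6484*d^3 + 22.4827*d^2 + 0.9758*d + 5.3285)/(3.6481*d^4 + 8.1748*d^3 - 0.348199999999999*d^2 - 5.5212*d + 1.6641)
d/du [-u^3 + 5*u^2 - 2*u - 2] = -3*u^2 + 10*u - 2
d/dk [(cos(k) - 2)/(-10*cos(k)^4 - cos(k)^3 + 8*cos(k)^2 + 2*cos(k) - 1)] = (-15*(1 - cos(2*k))^2/2 + 53*cos(k)/2 - 23*cos(2*k) + 39*cos(3*k)/2 + 4)*sin(k)/(10*cos(k)^4 + cos(k)^3 - 8*cos(k)^2 - 2*cos(k) + 1)^2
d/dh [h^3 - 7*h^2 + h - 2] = 3*h^2 - 14*h + 1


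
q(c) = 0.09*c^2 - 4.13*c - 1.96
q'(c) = 0.18*c - 4.13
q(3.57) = -15.56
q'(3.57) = -3.49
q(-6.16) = 26.90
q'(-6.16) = -5.24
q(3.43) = -15.07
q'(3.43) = -3.51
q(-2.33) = 8.15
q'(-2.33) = -4.55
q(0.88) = -5.52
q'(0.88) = -3.97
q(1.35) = -7.37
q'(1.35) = -3.89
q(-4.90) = 20.44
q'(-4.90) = -5.01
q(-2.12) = 7.20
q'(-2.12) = -4.51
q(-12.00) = 60.56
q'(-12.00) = -6.29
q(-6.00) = 26.06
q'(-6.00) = -5.21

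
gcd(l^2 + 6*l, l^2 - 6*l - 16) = 1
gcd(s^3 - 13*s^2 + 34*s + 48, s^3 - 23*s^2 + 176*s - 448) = s - 8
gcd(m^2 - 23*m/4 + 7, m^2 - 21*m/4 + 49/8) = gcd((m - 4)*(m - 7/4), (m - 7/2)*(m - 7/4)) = m - 7/4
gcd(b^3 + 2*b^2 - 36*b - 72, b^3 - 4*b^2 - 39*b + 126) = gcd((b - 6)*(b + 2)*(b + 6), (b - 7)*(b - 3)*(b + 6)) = b + 6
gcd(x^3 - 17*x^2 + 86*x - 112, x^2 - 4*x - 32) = x - 8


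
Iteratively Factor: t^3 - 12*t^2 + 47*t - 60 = (t - 5)*(t^2 - 7*t + 12) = (t - 5)*(t - 3)*(t - 4)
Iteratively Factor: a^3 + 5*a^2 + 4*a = (a + 4)*(a^2 + a) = a*(a + 4)*(a + 1)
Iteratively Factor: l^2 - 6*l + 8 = (l - 4)*(l - 2)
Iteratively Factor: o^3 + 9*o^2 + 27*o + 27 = (o + 3)*(o^2 + 6*o + 9) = (o + 3)^2*(o + 3)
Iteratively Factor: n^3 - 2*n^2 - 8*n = (n + 2)*(n^2 - 4*n) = (n - 4)*(n + 2)*(n)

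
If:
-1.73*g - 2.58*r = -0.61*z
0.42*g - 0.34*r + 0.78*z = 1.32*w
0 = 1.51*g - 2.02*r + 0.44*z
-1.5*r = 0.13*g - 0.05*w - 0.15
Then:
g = 0.01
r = 0.11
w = 0.25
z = 0.47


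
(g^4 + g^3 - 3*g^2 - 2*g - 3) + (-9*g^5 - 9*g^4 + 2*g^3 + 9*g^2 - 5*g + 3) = -9*g^5 - 8*g^4 + 3*g^3 + 6*g^2 - 7*g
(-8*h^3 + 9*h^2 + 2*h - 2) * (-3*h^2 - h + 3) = 24*h^5 - 19*h^4 - 39*h^3 + 31*h^2 + 8*h - 6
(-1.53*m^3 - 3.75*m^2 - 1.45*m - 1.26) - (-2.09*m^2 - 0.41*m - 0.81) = -1.53*m^3 - 1.66*m^2 - 1.04*m - 0.45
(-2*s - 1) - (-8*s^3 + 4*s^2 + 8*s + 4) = 8*s^3 - 4*s^2 - 10*s - 5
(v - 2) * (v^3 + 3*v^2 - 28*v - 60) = v^4 + v^3 - 34*v^2 - 4*v + 120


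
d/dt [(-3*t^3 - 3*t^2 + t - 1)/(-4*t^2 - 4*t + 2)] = (6*t^4 + 12*t^3 - t^2 - 10*t - 1)/(2*(4*t^4 + 8*t^3 - 4*t + 1))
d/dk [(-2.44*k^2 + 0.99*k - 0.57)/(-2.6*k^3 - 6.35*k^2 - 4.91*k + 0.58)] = (-6.344*k^4 + 5.148*k^3 + 13.8209*k^2 - 10.0694*k - 2.2245)/(6.76*k^6 + 33.02*k^5 + 65.8545*k^4 + 59.341*k^3 + 16.7421*k^2 - 5.6956*k + 0.3364)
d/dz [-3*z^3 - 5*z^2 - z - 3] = -9*z^2 - 10*z - 1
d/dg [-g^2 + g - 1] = 1 - 2*g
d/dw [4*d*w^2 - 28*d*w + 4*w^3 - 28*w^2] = 8*d*w - 28*d + 12*w^2 - 56*w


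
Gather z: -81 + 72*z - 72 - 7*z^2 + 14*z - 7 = -7*z^2 + 86*z - 160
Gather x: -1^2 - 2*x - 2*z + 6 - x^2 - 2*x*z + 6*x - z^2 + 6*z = -x^2 + x*(4 - 2*z) - z^2 + 4*z + 5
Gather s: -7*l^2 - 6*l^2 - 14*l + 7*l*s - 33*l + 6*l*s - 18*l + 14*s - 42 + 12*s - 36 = -13*l^2 - 65*l + s*(13*l + 26) - 78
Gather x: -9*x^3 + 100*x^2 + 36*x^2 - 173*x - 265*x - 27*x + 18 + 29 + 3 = -9*x^3 + 136*x^2 - 465*x + 50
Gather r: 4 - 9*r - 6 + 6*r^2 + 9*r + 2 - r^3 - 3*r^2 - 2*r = -r^3 + 3*r^2 - 2*r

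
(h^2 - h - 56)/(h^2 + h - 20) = (h^2 - h - 56)/(h^2 + h - 20)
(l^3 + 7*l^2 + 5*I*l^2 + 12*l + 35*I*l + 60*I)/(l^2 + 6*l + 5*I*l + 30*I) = (l^2 + 7*l + 12)/(l + 6)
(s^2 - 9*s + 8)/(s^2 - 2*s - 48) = (s - 1)/(s + 6)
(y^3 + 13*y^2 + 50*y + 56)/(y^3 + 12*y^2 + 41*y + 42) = (y + 4)/(y + 3)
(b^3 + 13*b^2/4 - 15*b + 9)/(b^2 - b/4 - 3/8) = 2*(b^2 + 4*b - 12)/(2*b + 1)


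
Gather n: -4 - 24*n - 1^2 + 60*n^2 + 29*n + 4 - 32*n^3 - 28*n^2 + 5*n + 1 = -32*n^3 + 32*n^2 + 10*n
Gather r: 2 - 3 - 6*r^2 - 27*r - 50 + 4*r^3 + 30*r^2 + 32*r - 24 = 4*r^3 + 24*r^2 + 5*r - 75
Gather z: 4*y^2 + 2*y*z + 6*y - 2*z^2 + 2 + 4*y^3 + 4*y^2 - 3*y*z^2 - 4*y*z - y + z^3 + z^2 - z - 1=4*y^3 + 8*y^2 + 5*y + z^3 + z^2*(-3*y - 1) + z*(-2*y - 1) + 1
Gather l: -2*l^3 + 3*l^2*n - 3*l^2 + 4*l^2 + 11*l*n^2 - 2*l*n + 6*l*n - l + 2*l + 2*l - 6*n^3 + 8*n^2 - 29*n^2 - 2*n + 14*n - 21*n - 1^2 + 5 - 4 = -2*l^3 + l^2*(3*n + 1) + l*(11*n^2 + 4*n + 3) - 6*n^3 - 21*n^2 - 9*n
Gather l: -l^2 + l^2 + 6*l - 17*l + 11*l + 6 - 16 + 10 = 0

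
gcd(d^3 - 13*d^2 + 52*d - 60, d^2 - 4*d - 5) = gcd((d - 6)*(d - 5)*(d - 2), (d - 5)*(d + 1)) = d - 5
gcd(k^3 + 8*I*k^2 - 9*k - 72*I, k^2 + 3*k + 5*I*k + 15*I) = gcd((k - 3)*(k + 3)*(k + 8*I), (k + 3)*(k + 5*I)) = k + 3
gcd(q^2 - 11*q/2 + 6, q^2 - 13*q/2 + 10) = q - 4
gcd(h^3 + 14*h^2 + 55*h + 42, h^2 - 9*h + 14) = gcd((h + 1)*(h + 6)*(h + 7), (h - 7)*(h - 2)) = 1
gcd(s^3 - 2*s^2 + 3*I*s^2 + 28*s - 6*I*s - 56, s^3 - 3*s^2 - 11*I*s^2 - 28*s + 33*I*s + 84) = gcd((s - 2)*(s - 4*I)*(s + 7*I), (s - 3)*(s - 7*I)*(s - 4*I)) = s - 4*I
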